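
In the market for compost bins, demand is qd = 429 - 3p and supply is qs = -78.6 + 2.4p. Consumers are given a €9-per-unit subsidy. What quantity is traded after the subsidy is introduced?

Pre-subsidy: 429 - 3p = -78.6 + 2.4p gives p* = 94, q* = 147.
With the rebate, buyers effectively pay pb = ps − 9, where ps is the price sellers receive.
Demand in terms of ps becomes qd = 429 − 3(ps − 9) = 456 - 3ps. Setting this equal to supply: 456 - 3ps = -78.6 + 2.4ps, so ps = 99.
Buyers pay pb = 99 − 9 = 90; q' = -78.6 + 2.4·99 = 159.

q' = 159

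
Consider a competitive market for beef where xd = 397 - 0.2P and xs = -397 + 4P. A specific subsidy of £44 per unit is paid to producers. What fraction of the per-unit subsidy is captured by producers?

Producer share = 1/21

Pre-subsidy: 397 - 0.2P = -397 + 4P gives P* = 3970/21, x* = 7543/21.
With the subsidy, sellers receive Ps = Pb + 44 for each unit, where Pb is the price buyers pay.
Supply in terms of Pb becomes xs = -397 + 4(Pb + 44) = -221 + 4Pb. Setting this equal to demand: 397 - 0.2Pb = -221 + 4Pb, so Pb = 1030/7.
Sellers receive Ps = 1030/7 + 44 = 1338/7; x' = 397 − 0.2·(1030/7) = 2573/7.
Buyers' price falls by P* − Pb = 3970/21 − 1030/7 = 880/21; sellers' price rises by Ps − P* = 1338/7 − 3970/21 = 44/21.
So producers capture (44/21)/44 = 1/21 of each unit of subsidy.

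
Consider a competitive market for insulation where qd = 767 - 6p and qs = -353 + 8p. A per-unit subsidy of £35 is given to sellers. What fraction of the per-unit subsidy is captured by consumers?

Consumer share = 4/7

Pre-subsidy: 767 - 6p = -353 + 8p gives p* = 80, q* = 287.
With the subsidy, sellers receive ps = pb + 35 for each unit, where pb is the price buyers pay.
Supply in terms of pb becomes qs = -353 + 8(pb + 35) = -73 + 8pb. Setting this equal to demand: 767 - 6pb = -73 + 8pb, so pb = 60.
Sellers receive ps = 60 + 35 = 95; q' = 767 − 6·60 = 407.
Buyers' price falls by p* − pb = 80 − 60 = 20; sellers' price rises by ps − p* = 95 − 80 = 15.
So consumers capture 20/35 = 4/7 of each unit of subsidy.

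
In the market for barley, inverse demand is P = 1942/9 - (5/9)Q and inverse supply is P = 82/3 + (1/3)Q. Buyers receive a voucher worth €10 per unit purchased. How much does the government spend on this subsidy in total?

Pre-subsidy: 1942/9 - (5/9)Q = 82/3 + (1/3)Q gives Q* = 212 and P* = 98.
With the rebate, buyers effectively pay Pb = Ps − 10, where Ps is the price sellers receive.
On the curves, Pb = 1942/9 - (5/9)Q and Ps = 82/3 + (1/3)Q; the wedge Ps − Pb = 10 gives 82/3 + (1/3)Q − (1942/9 - (5/9)Q) = 10, so Q' = 223.25.
Then Pb = 1942/9 − (5/9)·223.25 = 91.75 and Ps = 82/3 + (1/3)·223.25 = 101.75.
Government outlay = subsidy × quantity = 10 × 223.25 = 2232.5.

Government cost = €2232.5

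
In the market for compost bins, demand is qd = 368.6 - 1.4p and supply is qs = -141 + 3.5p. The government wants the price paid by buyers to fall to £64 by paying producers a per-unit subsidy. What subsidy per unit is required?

Required subsidy s = £56 per unit

At a buyer price of 64, quantity demanded is 368.6 − 1.4·64 = 279.
Sellers supply 279 only when they receive ps with -141 + 3.5·ps = 279, i.e. ps = 120.
s = ps − pb = 120 − 64 = 56.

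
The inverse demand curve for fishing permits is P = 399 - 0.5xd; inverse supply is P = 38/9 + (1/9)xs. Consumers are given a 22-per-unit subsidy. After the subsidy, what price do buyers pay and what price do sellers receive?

Buyers pay 58; sellers receive 80

Pre-subsidy: 399 - 0.5x = 38/9 + (1/9)x gives x* = 646 and P* = 76.
With the rebate, buyers effectively pay Pb = Ps − 22, where Ps is the price sellers receive.
On the curves, Pb = 399 - 0.5x and Ps = 38/9 + (1/9)x; the wedge Ps − Pb = 22 gives 38/9 + (1/9)x − (399 - 0.5x) = 22, so x' = 682.
Then Pb = 399 − 0.5·682 = 58 and Ps = 38/9 + (1/9)·682 = 80.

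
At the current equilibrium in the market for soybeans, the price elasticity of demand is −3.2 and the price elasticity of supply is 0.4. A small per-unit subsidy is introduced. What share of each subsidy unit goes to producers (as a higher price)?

For a small subsidy around the equilibrium, the benefit split depends on the relative slopes, which at a point are proportional to the elasticities.
Buyer share = εs/(εs + |εd|) = 0.4/(0.4 + 3.2) = 1/9; seller share = |εd|/(εs + |εd|) = 8/9.
So producers capture 8/9 of the subsidy.

Producer share = 8/9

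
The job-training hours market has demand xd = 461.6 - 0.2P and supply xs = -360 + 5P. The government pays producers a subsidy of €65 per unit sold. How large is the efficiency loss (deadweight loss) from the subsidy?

Pre-subsidy: 461.6 - 0.2P = -360 + 5P gives P* = 158, x* = 430.
With the subsidy, sellers receive Ps = Pb + 65 for each unit, where Pb is the price buyers pay.
Supply in terms of Pb becomes xs = -360 + 5(Pb + 65) = -35 + 5Pb. Setting this equal to demand: 461.6 - 0.2Pb = -35 + 5Pb, so Pb = 95.5.
Sellers receive Ps = 95.5 + 65 = 160.5; x' = 461.6 − 0.2·95.5 = 442.5.
The subsidy expands output by 442.5 − 430 = 12.5 past the efficient level; on those units the gap between marginal cost and willingness to pay runs from 0 up to 65.
DWL = ½ × 65 × 12.5 = 406.25.

Deadweight loss = €406.25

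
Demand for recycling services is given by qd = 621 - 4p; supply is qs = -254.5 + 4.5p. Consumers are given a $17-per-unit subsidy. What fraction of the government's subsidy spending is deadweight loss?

DWL / government spending = 18/245

Pre-subsidy: 621 - 4p = -254.5 + 4.5p gives p* = 103, q* = 209.
With the rebate, buyers effectively pay pb = ps − 17, where ps is the price sellers receive.
Demand in terms of ps becomes qd = 621 − 4(ps − 17) = 689 - 4ps. Setting this equal to supply: 689 - 4ps = -254.5 + 4.5ps, so ps = 111.
Buyers pay pb = 111 − 17 = 94; q' = -254.5 + 4.5·111 = 245.
ΔCS = ½(209 + 245)(103 − 94) = 2043; ΔPS = ½(209 + 245)(111 − 103) = 1816.
Government spending = 17 × 245 = 4165.
DWL = ½ × 17 × (245 − 209) = 306; fraction = 306 / 4165 = 18/245.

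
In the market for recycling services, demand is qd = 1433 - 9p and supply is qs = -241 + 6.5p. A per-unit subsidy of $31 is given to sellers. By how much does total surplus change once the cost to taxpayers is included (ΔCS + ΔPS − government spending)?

Pre-subsidy: 1433 - 9p = -241 + 6.5p gives p* = 108, q* = 461.
With the subsidy, sellers receive ps = pb + 31 for each unit, where pb is the price buyers pay.
Supply in terms of pb becomes qs = -241 + 6.5(pb + 31) = -39.5 + 6.5pb. Setting this equal to demand: 1433 - 9pb = -39.5 + 6.5pb, so pb = 95.
Sellers receive ps = 95 + 31 = 126; q' = 1433 − 9·95 = 578.
ΔCS = ½(461 + 578)(108 − 95) = 6753.5; ΔPS = ½(461 + 578)(126 − 108) = 9351.
Government spending = 31 × 578 = 17918.
Net change = 6753.5 + 9351 − 17918 = -1813.5. The loss equals the DWL triangle ½·31·117.

Net change in total surplus = -$1813.5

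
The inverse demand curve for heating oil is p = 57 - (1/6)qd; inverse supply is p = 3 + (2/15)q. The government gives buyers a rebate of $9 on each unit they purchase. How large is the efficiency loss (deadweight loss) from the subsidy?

Pre-subsidy: 57 - (1/6)q = 3 + (2/15)q gives q* = 180 and p* = 27.
With the rebate, buyers effectively pay pb = ps − 9, where ps is the price sellers receive.
On the curves, pb = 57 - (1/6)q and ps = 3 + (2/15)q; the wedge ps − pb = 9 gives 3 + (2/15)q − (57 - (1/6)q) = 9, so q' = 210.
Then pb = 57 − (1/6)·210 = 22 and ps = 3 + (2/15)·210 = 31.
The subsidy expands output by 210 − 180 = 30 past the efficient level; on those units the gap between marginal cost and willingness to pay runs from 0 up to 9.
DWL = ½ × 9 × 30 = 135.

Deadweight loss = $135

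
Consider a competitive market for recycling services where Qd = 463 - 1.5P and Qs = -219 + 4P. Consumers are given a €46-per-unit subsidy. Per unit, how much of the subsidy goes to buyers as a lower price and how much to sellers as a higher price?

Pre-subsidy: 463 - 1.5P = -219 + 4P gives P* = 124, Q* = 277.
With the rebate, buyers effectively pay Pb = Ps − 46, where Ps is the price sellers receive.
Demand in terms of Ps becomes Qd = 463 − 1.5(Ps − 46) = 532 - 1.5Ps. Setting this equal to supply: 532 - 1.5Ps = -219 + 4Ps, so Ps = 1502/11.
Buyers pay Pb = 1502/11 − 46 = 996/11; Q' = -219 + 4·(1502/11) = 3599/11.
Buyers' price falls by P* − Pb = 124 − 996/11 = 368/11; sellers' price rises by Ps − P* = 1502/11 − 124 = 138/11.

Buyers gain 368/11 per unit; sellers gain 138/11 per unit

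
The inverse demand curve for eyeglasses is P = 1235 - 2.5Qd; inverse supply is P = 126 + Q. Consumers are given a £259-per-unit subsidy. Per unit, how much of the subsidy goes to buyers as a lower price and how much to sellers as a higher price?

Buyers gain £185 per unit; sellers gain £74 per unit

Pre-subsidy: 1235 - 2.5Q = 126 + Q gives Q* = 2218/7 and P* = 3100/7.
With the rebate, buyers effectively pay Pb = Ps − 259, where Ps is the price sellers receive.
On the curves, Pb = 1235 - 2.5Q and Ps = 126 + Q; the wedge Ps − Pb = 259 gives 126 + Q − (1235 - 2.5Q) = 259, so Q' = 2736/7.
Then Pb = 1235 − 2.5·(2736/7) = 1805/7 and Ps = 126 + 1·(2736/7) = 3618/7.
Buyers' price falls by P* − Pb = 3100/7 − 1805/7 = 185; sellers' price rises by Ps − P* = 3618/7 − 3100/7 = 74.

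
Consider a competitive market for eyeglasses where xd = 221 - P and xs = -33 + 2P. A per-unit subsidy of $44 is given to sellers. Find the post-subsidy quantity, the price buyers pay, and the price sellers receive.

Pre-subsidy: 221 - P = -33 + 2P gives P* = 254/3, x* = 409/3.
With the subsidy, sellers receive Ps = Pb + 44 for each unit, where Pb is the price buyers pay.
Supply in terms of Pb becomes xs = -33 + 2(Pb + 44) = 55 + 2Pb. Setting this equal to demand: 221 - Pb = 55 + 2Pb, so Pb = 166/3.
Sellers receive Ps = 166/3 + 44 = 298/3; x' = 221 − 1·(166/3) = 497/3.

x' = 497/3; buyers pay 166/3; sellers receive 298/3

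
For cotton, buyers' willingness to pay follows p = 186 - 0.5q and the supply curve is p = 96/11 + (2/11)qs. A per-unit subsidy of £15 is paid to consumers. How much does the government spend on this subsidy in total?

Government cost = £4230

Pre-subsidy: 186 - 0.5q = 96/11 + (2/11)q gives q* = 260 and p* = 56.
With the rebate, buyers effectively pay pb = ps − 15, where ps is the price sellers receive.
On the curves, pb = 186 - 0.5q and ps = 96/11 + (2/11)q; the wedge ps − pb = 15 gives 96/11 + (2/11)q − (186 - 0.5q) = 15, so q' = 282.
Then pb = 186 − 0.5·282 = 45 and ps = 96/11 + (2/11)·282 = 60.
Government outlay = subsidy × quantity = 15 × 282 = 4230.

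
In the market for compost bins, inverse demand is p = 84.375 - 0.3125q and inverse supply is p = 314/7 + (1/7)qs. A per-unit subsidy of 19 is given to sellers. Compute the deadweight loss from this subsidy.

Deadweight loss = 20216/51

Pre-subsidy: 84.375 - 0.3125q = 314/7 + (1/7)q gives q* = 4426/51 and p* = 2920/51.
With the subsidy, sellers receive ps = pb + 19 for each unit, where pb is the price buyers pay.
On the curves, pb = 84.375 - 0.3125q and ps = 314/7 + (1/7)q; the wedge ps − pb = 19 gives 314/7 + (1/7)q − (84.375 - 0.3125q) = 19, so q' = 6554/51.
Then pb = 84.375 − 0.3125·(6554/51) = 2255/51 and ps = 314/7 + (1/7)·(6554/51) = 3224/51.
The subsidy expands output by 6554/51 − 4426/51 = 2128/51 past the efficient level; on those units the gap between marginal cost and willingness to pay runs from 0 up to 19.
DWL = ½ × 19 × 2128/51 = 20216/51.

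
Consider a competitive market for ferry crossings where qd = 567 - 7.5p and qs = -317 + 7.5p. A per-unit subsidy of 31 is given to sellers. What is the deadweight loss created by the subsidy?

Deadweight loss = 1801.875

Pre-subsidy: 567 - 7.5p = -317 + 7.5p gives p* = 884/15, q* = 125.
With the subsidy, sellers receive ps = pb + 31 for each unit, where pb is the price buyers pay.
Supply in terms of pb becomes qs = -317 + 7.5(pb + 31) = -84.5 + 7.5pb. Setting this equal to demand: 567 - 7.5pb = -84.5 + 7.5pb, so pb = 1303/30.
Sellers receive ps = 1303/30 + 31 = 2233/30; q' = 567 − 7.5·(1303/30) = 241.25.
The subsidy expands output by 241.25 − 125 = 116.25 past the efficient level; on those units the gap between marginal cost and willingness to pay runs from 0 up to 31.
DWL = ½ × 31 × 116.25 = 1801.875.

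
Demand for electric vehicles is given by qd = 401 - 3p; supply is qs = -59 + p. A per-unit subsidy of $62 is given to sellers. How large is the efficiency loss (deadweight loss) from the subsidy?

Pre-subsidy: 401 - 3p = -59 + p gives p* = 115, q* = 56.
With the subsidy, sellers receive ps = pb + 62 for each unit, where pb is the price buyers pay.
Supply in terms of pb becomes qs = -59 + 1(pb + 62) = 3 + pb. Setting this equal to demand: 401 - 3pb = 3 + pb, so pb = 99.5.
Sellers receive ps = 99.5 + 62 = 161.5; q' = 401 − 3·99.5 = 102.5.
The subsidy expands output by 102.5 − 56 = 46.5 past the efficient level; on those units the gap between marginal cost and willingness to pay runs from 0 up to 62.
DWL = ½ × 62 × 46.5 = 1441.5.

Deadweight loss = $1441.5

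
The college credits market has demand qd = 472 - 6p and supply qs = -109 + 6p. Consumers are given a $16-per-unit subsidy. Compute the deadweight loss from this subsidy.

Pre-subsidy: 472 - 6p = -109 + 6p gives p* = 581/12, q* = 181.5.
With the rebate, buyers effectively pay pb = ps − 16, where ps is the price sellers receive.
Demand in terms of ps becomes qd = 472 − 6(ps − 16) = 568 - 6ps. Setting this equal to supply: 568 - 6ps = -109 + 6ps, so ps = 677/12.
Buyers pay pb = 677/12 − 16 = 485/12; q' = -109 + 6·(677/12) = 229.5.
The subsidy expands output by 229.5 − 181.5 = 48 past the efficient level; on those units the gap between marginal cost and willingness to pay runs from 0 up to 16.
DWL = ½ × 16 × 48 = 384.

Deadweight loss = $384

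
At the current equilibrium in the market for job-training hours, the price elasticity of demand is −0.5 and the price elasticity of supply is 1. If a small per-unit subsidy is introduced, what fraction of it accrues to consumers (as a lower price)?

Consumer share = 2/3

For a small subsidy around the equilibrium, the benefit split depends on the relative slopes, which at a point are proportional to the elasticities.
Buyer share = εs/(εs + |εd|) = 1/(1 + 0.5) = 2/3; seller share = |εd|/(εs + |εd|) = 1/3.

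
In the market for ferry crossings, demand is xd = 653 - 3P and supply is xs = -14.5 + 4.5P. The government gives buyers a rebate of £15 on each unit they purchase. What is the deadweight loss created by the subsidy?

Pre-subsidy: 653 - 3P = -14.5 + 4.5P gives P* = 89, x* = 386.
With the rebate, buyers effectively pay Pb = Ps − 15, where Ps is the price sellers receive.
Demand in terms of Ps becomes xd = 653 − 3(Ps − 15) = 698 - 3Ps. Setting this equal to supply: 698 - 3Ps = -14.5 + 4.5Ps, so Ps = 95.
Buyers pay Pb = 95 − 15 = 80; x' = -14.5 + 4.5·95 = 413.
The subsidy expands output by 413 − 386 = 27 past the efficient level; on those units the gap between marginal cost and willingness to pay runs from 0 up to 15.
DWL = ½ × 15 × 27 = 202.5.

Deadweight loss = £202.5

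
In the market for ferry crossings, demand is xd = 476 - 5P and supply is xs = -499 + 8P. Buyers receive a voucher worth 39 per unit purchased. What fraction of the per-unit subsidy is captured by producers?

Pre-subsidy: 476 - 5P = -499 + 8P gives P* = 75, x* = 101.
With the rebate, buyers effectively pay Pb = Ps − 39, where Ps is the price sellers receive.
Demand in terms of Ps becomes xd = 476 − 5(Ps − 39) = 671 - 5Ps. Setting this equal to supply: 671 - 5Ps = -499 + 8Ps, so Ps = 90.
Buyers pay Pb = 90 − 39 = 51; x' = -499 + 8·90 = 221.
Buyers' price falls by P* − Pb = 75 − 51 = 24; sellers' price rises by Ps − P* = 90 − 75 = 15.
So producers capture 15/39 = 5/13 of each unit of subsidy.

Producer share = 5/13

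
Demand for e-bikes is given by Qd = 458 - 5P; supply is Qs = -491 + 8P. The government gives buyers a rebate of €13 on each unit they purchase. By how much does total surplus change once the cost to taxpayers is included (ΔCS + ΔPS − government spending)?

Pre-subsidy: 458 - 5P = -491 + 8P gives P* = 73, Q* = 93.
With the rebate, buyers effectively pay Pb = Ps − 13, where Ps is the price sellers receive.
Demand in terms of Ps becomes Qd = 458 − 5(Ps − 13) = 523 - 5Ps. Setting this equal to supply: 523 - 5Ps = -491 + 8Ps, so Ps = 78.
Buyers pay Pb = 78 − 13 = 65; Q' = -491 + 8·78 = 133.
ΔCS = ½(93 + 133)(73 − 65) = 904; ΔPS = ½(93 + 133)(78 − 73) = 565.
Government spending = 13 × 133 = 1729.
Net change = 904 + 565 − 1729 = -260. The loss equals the DWL triangle ½·13·40.

Net change in total surplus = -€260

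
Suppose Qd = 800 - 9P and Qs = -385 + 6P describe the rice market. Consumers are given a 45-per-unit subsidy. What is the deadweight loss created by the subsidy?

Pre-subsidy: 800 - 9P = -385 + 6P gives P* = 79, Q* = 89.
With the rebate, buyers effectively pay Pb = Ps − 45, where Ps is the price sellers receive.
Demand in terms of Ps becomes Qd = 800 − 9(Ps − 45) = 1205 - 9Ps. Setting this equal to supply: 1205 - 9Ps = -385 + 6Ps, so Ps = 106.
Buyers pay Pb = 106 − 45 = 61; Q' = -385 + 6·106 = 251.
The subsidy expands output by 251 − 89 = 162 past the efficient level; on those units the gap between marginal cost and willingness to pay runs from 0 up to 45.
DWL = ½ × 45 × 162 = 3645.

Deadweight loss = 3645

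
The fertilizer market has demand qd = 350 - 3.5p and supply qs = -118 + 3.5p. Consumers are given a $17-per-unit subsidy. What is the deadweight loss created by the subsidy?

Pre-subsidy: 350 - 3.5p = -118 + 3.5p gives p* = 468/7, q* = 116.
With the rebate, buyers effectively pay pb = ps − 17, where ps is the price sellers receive.
Demand in terms of ps becomes qd = 350 − 3.5(ps − 17) = 409.5 - 3.5ps. Setting this equal to supply: 409.5 - 3.5ps = -118 + 3.5ps, so ps = 1055/14.
Buyers pay pb = 1055/14 − 17 = 817/14; q' = -118 + 3.5·(1055/14) = 145.75.
The subsidy expands output by 145.75 − 116 = 29.75 past the efficient level; on those units the gap between marginal cost and willingness to pay runs from 0 up to 17.
DWL = ½ × 17 × 29.75 = 252.875.

Deadweight loss = $252.875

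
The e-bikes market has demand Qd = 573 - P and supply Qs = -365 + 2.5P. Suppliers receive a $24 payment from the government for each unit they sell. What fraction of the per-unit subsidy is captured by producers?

Pre-subsidy: 573 - P = -365 + 2.5P gives P* = 268, Q* = 305.
With the subsidy, sellers receive Ps = Pb + 24 for each unit, where Pb is the price buyers pay.
Supply in terms of Pb becomes Qs = -365 + 2.5(Pb + 24) = -305 + 2.5Pb. Setting this equal to demand: 573 - Pb = -305 + 2.5Pb, so Pb = 1756/7.
Sellers receive Ps = 1756/7 + 24 = 1924/7; Q' = 573 − 1·(1756/7) = 2255/7.
Buyers' price falls by P* − Pb = 268 − 1756/7 = 120/7; sellers' price rises by Ps − P* = 1924/7 − 268 = 48/7.
So producers capture (48/7)/24 = 2/7 of each unit of subsidy.

Producer share = 2/7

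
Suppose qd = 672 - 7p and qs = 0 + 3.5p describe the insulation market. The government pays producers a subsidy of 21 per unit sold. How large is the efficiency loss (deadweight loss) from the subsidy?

Deadweight loss = 514.5

Pre-subsidy: 672 - 7p = 0 + 3.5p gives p* = 64, q* = 224.
With the subsidy, sellers receive ps = pb + 21 for each unit, where pb is the price buyers pay.
Supply in terms of pb becomes qs = 0 + 3.5(pb + 21) = 73.5 + 3.5pb. Setting this equal to demand: 672 - 7pb = 73.5 + 3.5pb, so pb = 57.
Sellers receive ps = 57 + 21 = 78; q' = 672 − 7·57 = 273.
The subsidy expands output by 273 − 224 = 49 past the efficient level; on those units the gap between marginal cost and willingness to pay runs from 0 up to 21.
DWL = ½ × 21 × 49 = 514.5.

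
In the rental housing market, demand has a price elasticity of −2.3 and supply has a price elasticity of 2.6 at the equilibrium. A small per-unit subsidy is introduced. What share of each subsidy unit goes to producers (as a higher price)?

For a small subsidy around the equilibrium, the benefit split depends on the relative slopes, which at a point are proportional to the elasticities.
Buyer share = εs/(εs + |εd|) = 2.6/(2.6 + 2.3) = 26/49; seller share = |εd|/(εs + |εd|) = 23/49.
So producers capture 23/49 of the subsidy.

Producer share = 23/49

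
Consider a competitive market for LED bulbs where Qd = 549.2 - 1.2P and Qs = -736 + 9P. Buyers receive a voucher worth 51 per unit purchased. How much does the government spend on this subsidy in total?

Pre-subsidy: 549.2 - 1.2P = -736 + 9P gives P* = 126, Q* = 398.
With the rebate, buyers effectively pay Pb = Ps − 51, where Ps is the price sellers receive.
Demand in terms of Ps becomes Qd = 549.2 − 1.2(Ps − 51) = 610.4 - 1.2Ps. Setting this equal to supply: 610.4 - 1.2Ps = -736 + 9Ps, so Ps = 132.
Buyers pay Pb = 132 − 51 = 81; Q' = -736 + 9·132 = 452.
Government outlay = subsidy × quantity = 51 × 452 = 23052.

Government cost = 23052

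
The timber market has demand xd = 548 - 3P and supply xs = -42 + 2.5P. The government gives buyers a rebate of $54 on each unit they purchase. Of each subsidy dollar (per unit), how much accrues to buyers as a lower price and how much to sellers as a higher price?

Buyers gain 270/11 per unit; sellers gain 324/11 per unit

Pre-subsidy: 548 - 3P = -42 + 2.5P gives P* = 1180/11, x* = 2488/11.
With the rebate, buyers effectively pay Pb = Ps − 54, where Ps is the price sellers receive.
Demand in terms of Ps becomes xd = 548 − 3(Ps − 54) = 710 - 3Ps. Setting this equal to supply: 710 - 3Ps = -42 + 2.5Ps, so Ps = 1504/11.
Buyers pay Pb = 1504/11 − 54 = 910/11; x' = -42 + 2.5·(1504/11) = 3298/11.
Buyers' price falls by P* − Pb = 1180/11 − 910/11 = 270/11; sellers' price rises by Ps − P* = 1504/11 − 1180/11 = 324/11.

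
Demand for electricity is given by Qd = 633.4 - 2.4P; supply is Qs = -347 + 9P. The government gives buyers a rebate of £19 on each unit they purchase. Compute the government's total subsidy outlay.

Pre-subsidy: 633.4 - 2.4P = -347 + 9P gives P* = 86, Q* = 427.
With the rebate, buyers effectively pay Pb = Ps − 19, where Ps is the price sellers receive.
Demand in terms of Ps becomes Qd = 633.4 − 2.4(Ps − 19) = 679 - 2.4Ps. Setting this equal to supply: 679 - 2.4Ps = -347 + 9Ps, so Ps = 90.
Buyers pay Pb = 90 − 19 = 71; Q' = -347 + 9·90 = 463.
Government outlay = subsidy × quantity = 19 × 463 = 8797.

Government cost = £8797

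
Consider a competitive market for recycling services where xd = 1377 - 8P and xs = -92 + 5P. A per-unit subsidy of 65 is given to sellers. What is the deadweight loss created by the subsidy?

Deadweight loss = 6500

Pre-subsidy: 1377 - 8P = -92 + 5P gives P* = 113, x* = 473.
With the subsidy, sellers receive Ps = Pb + 65 for each unit, where Pb is the price buyers pay.
Supply in terms of Pb becomes xs = -92 + 5(Pb + 65) = 233 + 5Pb. Setting this equal to demand: 1377 - 8Pb = 233 + 5Pb, so Pb = 88.
Sellers receive Ps = 88 + 65 = 153; x' = 1377 − 8·88 = 673.
The subsidy expands output by 673 − 473 = 200 past the efficient level; on those units the gap between marginal cost and willingness to pay runs from 0 up to 65.
DWL = ½ × 65 × 200 = 6500.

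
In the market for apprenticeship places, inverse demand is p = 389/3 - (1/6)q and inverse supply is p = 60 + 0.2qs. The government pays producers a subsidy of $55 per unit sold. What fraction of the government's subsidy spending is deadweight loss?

DWL / government spending = 15/68

Pre-subsidy: 389/3 - (1/6)q = 60 + 0.2q gives q* = 190 and p* = 98.
With the subsidy, sellers receive ps = pb + 55 for each unit, where pb is the price buyers pay.
On the curves, pb = 389/3 - (1/6)q and ps = 60 + 0.2q; the wedge ps − pb = 55 gives 60 + 0.2q − (389/3 - (1/6)q) = 55, so q' = 340.
Then pb = 389/3 − (1/6)·340 = 73 and ps = 60 + 0.2·340 = 128.
ΔCS = ½(190 + 340)(98 − 73) = 6625; ΔPS = ½(190 + 340)(128 − 98) = 7950.
Government spending = 55 × 340 = 18700.
DWL = ½ × 55 × (340 − 190) = 4125; fraction = 4125 / 18700 = 15/68.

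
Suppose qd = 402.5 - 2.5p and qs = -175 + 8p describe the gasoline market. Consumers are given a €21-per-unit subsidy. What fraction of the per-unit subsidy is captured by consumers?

Pre-subsidy: 402.5 - 2.5p = -175 + 8p gives p* = 55, q* = 265.
With the rebate, buyers effectively pay pb = ps − 21, where ps is the price sellers receive.
Demand in terms of ps becomes qd = 402.5 − 2.5(ps − 21) = 455 - 2.5ps. Setting this equal to supply: 455 - 2.5ps = -175 + 8ps, so ps = 60.
Buyers pay pb = 60 − 21 = 39; q' = -175 + 8·60 = 305.
Buyers' price falls by p* − pb = 55 − 39 = 16; sellers' price rises by ps − p* = 60 − 55 = 5.
So consumers capture 16/21 = 16/21 of each unit of subsidy.

Consumer share = 16/21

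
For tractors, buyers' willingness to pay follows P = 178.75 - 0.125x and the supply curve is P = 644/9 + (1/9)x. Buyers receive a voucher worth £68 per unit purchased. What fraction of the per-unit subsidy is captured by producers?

Producer share = 8/17

Pre-subsidy: 178.75 - 0.125x = 644/9 + (1/9)x gives x* = 454 and P* = 122.
With the rebate, buyers effectively pay Pb = Ps − 68, where Ps is the price sellers receive.
On the curves, Pb = 178.75 - 0.125x and Ps = 644/9 + (1/9)x; the wedge Ps − Pb = 68 gives 644/9 + (1/9)x − (178.75 - 0.125x) = 68, so x' = 742.
Then Pb = 178.75 − 0.125·742 = 86 and Ps = 644/9 + (1/9)·742 = 154.
Buyers' price falls by P* − Pb = 122 − 86 = 36; sellers' price rises by Ps − P* = 154 − 122 = 32.
So producers capture 32/68 = 8/17 of each unit of subsidy.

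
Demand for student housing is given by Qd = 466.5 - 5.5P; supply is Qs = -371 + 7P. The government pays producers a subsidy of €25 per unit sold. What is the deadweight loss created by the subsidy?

Deadweight loss = €962.5

Pre-subsidy: 466.5 - 5.5P = -371 + 7P gives P* = 67, Q* = 98.
With the subsidy, sellers receive Ps = Pb + 25 for each unit, where Pb is the price buyers pay.
Supply in terms of Pb becomes Qs = -371 + 7(Pb + 25) = -196 + 7Pb. Setting this equal to demand: 466.5 - 5.5Pb = -196 + 7Pb, so Pb = 53.
Sellers receive Ps = 53 + 25 = 78; Q' = 466.5 − 5.5·53 = 175.
The subsidy expands output by 175 − 98 = 77 past the efficient level; on those units the gap between marginal cost and willingness to pay runs from 0 up to 25.
DWL = ½ × 25 × 77 = 962.5.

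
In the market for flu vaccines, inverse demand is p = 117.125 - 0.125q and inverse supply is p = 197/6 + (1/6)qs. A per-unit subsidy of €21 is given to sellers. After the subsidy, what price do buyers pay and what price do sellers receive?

Buyers pay €72; sellers receive €93

Pre-subsidy: 117.125 - 0.125q = 197/6 + (1/6)q gives q* = 289 and p* = 81.
With the subsidy, sellers receive ps = pb + 21 for each unit, where pb is the price buyers pay.
On the curves, pb = 117.125 - 0.125q and ps = 197/6 + (1/6)q; the wedge ps − pb = 21 gives 197/6 + (1/6)q − (117.125 - 0.125q) = 21, so q' = 361.
Then pb = 117.125 − 0.125·361 = 72 and ps = 197/6 + (1/6)·361 = 93.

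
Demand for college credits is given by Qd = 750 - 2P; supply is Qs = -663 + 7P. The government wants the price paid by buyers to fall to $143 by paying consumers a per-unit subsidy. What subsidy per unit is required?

At a buyer price of 143, quantity demanded is 750 − 2·143 = 464.
Sellers supply 464 only when they receive Ps with -663 + 7·Ps = 464, i.e. Ps = 161.
s = Ps − Pb = 161 − 143 = 18.

Required subsidy s = $18 per unit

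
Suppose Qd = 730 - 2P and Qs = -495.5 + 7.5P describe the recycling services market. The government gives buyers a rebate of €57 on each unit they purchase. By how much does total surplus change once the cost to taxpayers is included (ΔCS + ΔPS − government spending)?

Pre-subsidy: 730 - 2P = -495.5 + 7.5P gives P* = 129, Q* = 472.
With the rebate, buyers effectively pay Pb = Ps − 57, where Ps is the price sellers receive.
Demand in terms of Ps becomes Qd = 730 − 2(Ps − 57) = 844 - 2Ps. Setting this equal to supply: 844 - 2Ps = -495.5 + 7.5Ps, so Ps = 141.
Buyers pay Pb = 141 − 57 = 84; Q' = -495.5 + 7.5·141 = 562.
ΔCS = ½(472 + 562)(129 − 84) = 23265; ΔPS = ½(472 + 562)(141 − 129) = 6204.
Government spending = 57 × 562 = 32034.
Net change = 23265 + 6204 − 32034 = -2565. The loss equals the DWL triangle ½·57·90.

Net change in total surplus = -€2565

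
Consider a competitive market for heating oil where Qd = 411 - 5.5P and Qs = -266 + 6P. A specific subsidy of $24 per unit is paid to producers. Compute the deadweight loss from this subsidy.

Pre-subsidy: 411 - 5.5P = -266 + 6P gives P* = 1354/23, Q* = 2006/23.
With the subsidy, sellers receive Ps = Pb + 24 for each unit, where Pb is the price buyers pay.
Supply in terms of Pb becomes Qs = -266 + 6(Pb + 24) = -122 + 6Pb. Setting this equal to demand: 411 - 5.5Pb = -122 + 6Pb, so Pb = 1066/23.
Sellers receive Ps = 1066/23 + 24 = 1618/23; Q' = 411 − 5.5·(1066/23) = 3590/23.
The subsidy expands output by 3590/23 − 2006/23 = 1584/23 past the efficient level; on those units the gap between marginal cost and willingness to pay runs from 0 up to 24.
DWL = ½ × 24 × 1584/23 = 19008/23.

Deadweight loss = 19008/23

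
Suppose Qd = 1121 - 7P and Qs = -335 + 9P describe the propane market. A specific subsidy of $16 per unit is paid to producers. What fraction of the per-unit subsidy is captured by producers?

Pre-subsidy: 1121 - 7P = -335 + 9P gives P* = 91, Q* = 484.
With the subsidy, sellers receive Ps = Pb + 16 for each unit, where Pb is the price buyers pay.
Supply in terms of Pb becomes Qs = -335 + 9(Pb + 16) = -191 + 9Pb. Setting this equal to demand: 1121 - 7Pb = -191 + 9Pb, so Pb = 82.
Sellers receive Ps = 82 + 16 = 98; Q' = 1121 − 7·82 = 547.
Buyers' price falls by P* − Pb = 91 − 82 = 9; sellers' price rises by Ps − P* = 98 − 91 = 7.
So producers capture 7/16 = 0.4375 of each unit of subsidy.

Producer share = 0.4375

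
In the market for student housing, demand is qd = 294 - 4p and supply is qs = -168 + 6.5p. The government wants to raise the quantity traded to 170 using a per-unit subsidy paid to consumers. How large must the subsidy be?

Required subsidy s = 21 per unit

At q = 170, invert demand for the buyer price: pb = (294 − 170)/4 = 31; invert supply for the seller price: ps = (170 − (-168))/6.5 = 52.
The subsidy must fill the gap: s = ps − pb = 52 − 31 = 21.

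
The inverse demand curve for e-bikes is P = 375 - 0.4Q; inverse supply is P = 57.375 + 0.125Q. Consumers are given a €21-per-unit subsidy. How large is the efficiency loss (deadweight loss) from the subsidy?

Pre-subsidy: 375 - 0.4Q = 57.375 + 0.125Q gives Q* = 605 and P* = 133.
With the rebate, buyers effectively pay Pb = Ps − 21, where Ps is the price sellers receive.
On the curves, Pb = 375 - 0.4Q and Ps = 57.375 + 0.125Q; the wedge Ps − Pb = 21 gives 57.375 + 0.125Q − (375 - 0.4Q) = 21, so Q' = 645.
Then Pb = 375 − 0.4·645 = 117 and Ps = 57.375 + 0.125·645 = 138.
The subsidy expands output by 645 − 605 = 40 past the efficient level; on those units the gap between marginal cost and willingness to pay runs from 0 up to 21.
DWL = ½ × 21 × 40 = 420.

Deadweight loss = €420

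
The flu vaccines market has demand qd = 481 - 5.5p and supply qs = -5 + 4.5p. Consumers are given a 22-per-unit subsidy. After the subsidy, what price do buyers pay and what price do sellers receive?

Pre-subsidy: 481 - 5.5p = -5 + 4.5p gives p* = 48.6, q* = 213.7.
With the rebate, buyers effectively pay pb = ps − 22, where ps is the price sellers receive.
Demand in terms of ps becomes qd = 481 − 5.5(ps − 22) = 602 - 5.5ps. Setting this equal to supply: 602 - 5.5ps = -5 + 4.5ps, so ps = 60.7.
Buyers pay pb = 60.7 − 22 = 38.7; q' = -5 + 4.5·60.7 = 268.15.

Buyers pay 38.7; sellers receive 60.7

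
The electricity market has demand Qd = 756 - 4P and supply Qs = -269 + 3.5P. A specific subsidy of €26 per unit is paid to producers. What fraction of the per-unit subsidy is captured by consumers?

Consumer share = 7/15

Pre-subsidy: 756 - 4P = -269 + 3.5P gives P* = 410/3, Q* = 628/3.
With the subsidy, sellers receive Ps = Pb + 26 for each unit, where Pb is the price buyers pay.
Supply in terms of Pb becomes Qs = -269 + 3.5(Pb + 26) = -178 + 3.5Pb. Setting this equal to demand: 756 - 4Pb = -178 + 3.5Pb, so Pb = 1868/15.
Sellers receive Ps = 1868/15 + 26 = 2258/15; Q' = 756 − 4·(1868/15) = 3868/15.
Buyers' price falls by P* − Pb = 410/3 − 1868/15 = 182/15; sellers' price rises by Ps − P* = 2258/15 − 410/3 = 208/15.
So consumers capture (182/15)/26 = 7/15 of each unit of subsidy.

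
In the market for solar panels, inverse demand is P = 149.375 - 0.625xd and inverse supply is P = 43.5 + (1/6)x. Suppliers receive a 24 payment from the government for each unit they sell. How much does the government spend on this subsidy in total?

Government cost = 74808/19

Pre-subsidy: 149.375 - 0.625x = 43.5 + (1/6)x gives x* = 2541/19 and P* = 1250/19.
With the subsidy, sellers receive Ps = Pb + 24 for each unit, where Pb is the price buyers pay.
On the curves, Pb = 149.375 - 0.625x and Ps = 43.5 + (1/6)x; the wedge Ps − Pb = 24 gives 43.5 + (1/6)x − (149.375 - 0.625x) = 24, so x' = 3117/19.
Then Pb = 149.375 − 0.625·(3117/19) = 890/19 and Ps = 43.5 + (1/6)·(3117/19) = 1346/19.
Government outlay = subsidy × quantity = 24 × 3117/19 = 74808/19.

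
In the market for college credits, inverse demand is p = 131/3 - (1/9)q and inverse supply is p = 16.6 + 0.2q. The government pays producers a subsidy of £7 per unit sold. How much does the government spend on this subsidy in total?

Government cost = £766.5

Pre-subsidy: 131/3 - (1/9)q = 16.6 + 0.2q gives q* = 87 and p* = 34.
With the subsidy, sellers receive ps = pb + 7 for each unit, where pb is the price buyers pay.
On the curves, pb = 131/3 - (1/9)q and ps = 16.6 + 0.2q; the wedge ps − pb = 7 gives 16.6 + 0.2q − (131/3 - (1/9)q) = 7, so q' = 109.5.
Then pb = 131/3 − (1/9)·109.5 = 31.5 and ps = 16.6 + 0.2·109.5 = 38.5.
Government outlay = subsidy × quantity = 7 × 109.5 = 766.5.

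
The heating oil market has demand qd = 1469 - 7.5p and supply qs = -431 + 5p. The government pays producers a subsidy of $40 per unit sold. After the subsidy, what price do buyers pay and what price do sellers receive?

Pre-subsidy: 1469 - 7.5p = -431 + 5p gives p* = 152, q* = 329.
With the subsidy, sellers receive ps = pb + 40 for each unit, where pb is the price buyers pay.
Supply in terms of pb becomes qs = -431 + 5(pb + 40) = -231 + 5pb. Setting this equal to demand: 1469 - 7.5pb = -231 + 5pb, so pb = 136.
Sellers receive ps = 136 + 40 = 176; q' = 1469 − 7.5·136 = 449.

Buyers pay $136; sellers receive $176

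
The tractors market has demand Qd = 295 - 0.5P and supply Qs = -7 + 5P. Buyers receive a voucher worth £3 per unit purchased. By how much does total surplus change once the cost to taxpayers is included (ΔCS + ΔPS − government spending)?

Net change in total surplus = -45/22

Pre-subsidy: 295 - 0.5P = -7 + 5P gives P* = 604/11, Q* = 2943/11.
With the rebate, buyers effectively pay Pb = Ps − 3, where Ps is the price sellers receive.
Demand in terms of Ps becomes Qd = 295 − 0.5(Ps − 3) = 296.5 - 0.5Ps. Setting this equal to supply: 296.5 - 0.5Ps = -7 + 5Ps, so Ps = 607/11.
Buyers pay Pb = 607/11 − 3 = 574/11; Q' = -7 + 5·(607/11) = 2958/11.
ΔCS = ½(2943/11 + 2958/11)(604/11 − 574/11) = 88515/121; ΔPS = ½(2943/11 + 2958/11)(607/11 − 604/11) = 17703/242.
Government spending = 3 × 2958/11 = 8874/11.
Net change = 88515/121 + 17703/242 − 8874/11 = -45/22. The loss equals the DWL triangle ½·3·15/11.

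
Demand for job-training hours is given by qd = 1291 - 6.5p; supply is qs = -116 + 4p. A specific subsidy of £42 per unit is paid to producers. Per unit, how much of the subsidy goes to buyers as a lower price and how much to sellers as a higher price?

Buyers gain £16 per unit; sellers gain £26 per unit

Pre-subsidy: 1291 - 6.5p = -116 + 4p gives p* = 134, q* = 420.
With the subsidy, sellers receive ps = pb + 42 for each unit, where pb is the price buyers pay.
Supply in terms of pb becomes qs = -116 + 4(pb + 42) = 52 + 4pb. Setting this equal to demand: 1291 - 6.5pb = 52 + 4pb, so pb = 118.
Sellers receive ps = 118 + 42 = 160; q' = 1291 − 6.5·118 = 524.
Buyers' price falls by p* − pb = 134 − 118 = 16; sellers' price rises by ps − p* = 160 − 134 = 26.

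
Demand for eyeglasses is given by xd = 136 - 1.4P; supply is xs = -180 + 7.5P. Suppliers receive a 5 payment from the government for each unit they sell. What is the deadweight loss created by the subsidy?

Deadweight loss = 2625/178

Pre-subsidy: 136 - 1.4P = -180 + 7.5P gives P* = 3160/89, x* = 7680/89.
With the subsidy, sellers receive Ps = Pb + 5 for each unit, where Pb is the price buyers pay.
Supply in terms of Pb becomes xs = -180 + 7.5(Pb + 5) = -142.5 + 7.5Pb. Setting this equal to demand: 136 - 1.4Pb = -142.5 + 7.5Pb, so Pb = 2785/89.
Sellers receive Ps = 2785/89 + 5 = 3230/89; x' = 136 − 1.4·(2785/89) = 8205/89.
The subsidy expands output by 8205/89 − 7680/89 = 525/89 past the efficient level; on those units the gap between marginal cost and willingness to pay runs from 0 up to 5.
DWL = ½ × 5 × 525/89 = 2625/178.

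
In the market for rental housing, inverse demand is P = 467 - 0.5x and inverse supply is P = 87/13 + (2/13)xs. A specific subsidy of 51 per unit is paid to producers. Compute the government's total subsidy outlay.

Government cost = 39882

Pre-subsidy: 467 - 0.5x = 87/13 + (2/13)x gives x* = 704 and P* = 115.
With the subsidy, sellers receive Ps = Pb + 51 for each unit, where Pb is the price buyers pay.
On the curves, Pb = 467 - 0.5x and Ps = 87/13 + (2/13)x; the wedge Ps − Pb = 51 gives 87/13 + (2/13)x − (467 - 0.5x) = 51, so x' = 782.
Then Pb = 467 − 0.5·782 = 76 and Ps = 87/13 + (2/13)·782 = 127.
Government outlay = subsidy × quantity = 51 × 782 = 39882.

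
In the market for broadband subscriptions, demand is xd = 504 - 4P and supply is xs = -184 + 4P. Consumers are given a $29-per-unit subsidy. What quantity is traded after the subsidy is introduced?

x' = 218

Pre-subsidy: 504 - 4P = -184 + 4P gives P* = 86, x* = 160.
With the rebate, buyers effectively pay Pb = Ps − 29, where Ps is the price sellers receive.
Demand in terms of Ps becomes xd = 504 − 4(Ps − 29) = 620 - 4Ps. Setting this equal to supply: 620 - 4Ps = -184 + 4Ps, so Ps = 100.5.
Buyers pay Pb = 100.5 − 29 = 71.5; x' = -184 + 4·100.5 = 218.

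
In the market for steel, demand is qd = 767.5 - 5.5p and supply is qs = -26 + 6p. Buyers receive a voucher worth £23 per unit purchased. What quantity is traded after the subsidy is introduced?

q' = 454

Pre-subsidy: 767.5 - 5.5p = -26 + 6p gives p* = 69, q* = 388.
With the rebate, buyers effectively pay pb = ps − 23, where ps is the price sellers receive.
Demand in terms of ps becomes qd = 767.5 − 5.5(ps − 23) = 894 - 5.5ps. Setting this equal to supply: 894 - 5.5ps = -26 + 6ps, so ps = 80.
Buyers pay pb = 80 − 23 = 57; q' = -26 + 6·80 = 454.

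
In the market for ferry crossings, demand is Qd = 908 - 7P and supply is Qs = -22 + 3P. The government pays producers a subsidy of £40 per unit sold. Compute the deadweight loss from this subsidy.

Pre-subsidy: 908 - 7P = -22 + 3P gives P* = 93, Q* = 257.
With the subsidy, sellers receive Ps = Pb + 40 for each unit, where Pb is the price buyers pay.
Supply in terms of Pb becomes Qs = -22 + 3(Pb + 40) = 98 + 3Pb. Setting this equal to demand: 908 - 7Pb = 98 + 3Pb, so Pb = 81.
Sellers receive Ps = 81 + 40 = 121; Q' = 908 − 7·81 = 341.
The subsidy expands output by 341 − 257 = 84 past the efficient level; on those units the gap between marginal cost and willingness to pay runs from 0 up to 40.
DWL = ½ × 40 × 84 = 1680.

Deadweight loss = £1680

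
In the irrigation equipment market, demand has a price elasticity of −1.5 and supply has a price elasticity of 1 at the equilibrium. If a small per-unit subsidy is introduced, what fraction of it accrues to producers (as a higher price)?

For a small subsidy around the equilibrium, the benefit split depends on the relative slopes, which at a point are proportional to the elasticities.
Buyer share = εs/(εs + |εd|) = 1/(1 + 1.5) = 0.4; seller share = |εd|/(εs + |εd|) = 0.6.
So producers capture 0.6 of the subsidy.

Producer share = 0.6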